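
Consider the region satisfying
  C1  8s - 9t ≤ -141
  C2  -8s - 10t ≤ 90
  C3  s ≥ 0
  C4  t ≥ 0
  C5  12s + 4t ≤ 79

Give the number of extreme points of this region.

Intersecting each pair of boundary lines and keeping only the points that satisfy every inequality leaves:
  (0, 47/3)
  (21/20, 83/5)
  (0, 79/4)

3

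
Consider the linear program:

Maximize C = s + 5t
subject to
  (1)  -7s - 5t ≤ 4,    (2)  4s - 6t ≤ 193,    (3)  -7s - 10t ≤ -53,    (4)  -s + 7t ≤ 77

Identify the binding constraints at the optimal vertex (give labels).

Vertices and C = s + 5t:
  (1124/41, -1139/82) → C = -3447/82
  (1813/22, 501/22) → C = 2159/11
  (-399/59, 592/59) → C = 2561/59

The maximum is at (1813/22, 501/22). Substituting into each constraint, equality holds for (2) and (4); the remaining constraints have slack.

(2) and (4)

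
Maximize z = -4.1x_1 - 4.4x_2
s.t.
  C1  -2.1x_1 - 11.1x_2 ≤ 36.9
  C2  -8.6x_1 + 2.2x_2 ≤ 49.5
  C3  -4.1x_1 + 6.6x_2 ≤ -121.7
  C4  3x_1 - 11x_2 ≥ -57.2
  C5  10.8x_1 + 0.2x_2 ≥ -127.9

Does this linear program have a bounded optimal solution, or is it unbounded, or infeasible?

bounded optimum

Vertices and z = -4.1x_1 - 4.4x_2:
  (36911/1979, -13562/1979) → z = -916623/19790
  (7801/115, 29981/1265) → z = -87953/230
The feasible region has finitely many vertices and no improving ray; the maximum is -916623/19790 at (36911/1979, -13562/1979).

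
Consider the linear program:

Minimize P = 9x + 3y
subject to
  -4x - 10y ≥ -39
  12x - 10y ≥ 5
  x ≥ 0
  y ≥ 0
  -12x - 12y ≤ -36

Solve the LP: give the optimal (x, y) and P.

x = 35/22, y = 31/22, minimum P = 204/11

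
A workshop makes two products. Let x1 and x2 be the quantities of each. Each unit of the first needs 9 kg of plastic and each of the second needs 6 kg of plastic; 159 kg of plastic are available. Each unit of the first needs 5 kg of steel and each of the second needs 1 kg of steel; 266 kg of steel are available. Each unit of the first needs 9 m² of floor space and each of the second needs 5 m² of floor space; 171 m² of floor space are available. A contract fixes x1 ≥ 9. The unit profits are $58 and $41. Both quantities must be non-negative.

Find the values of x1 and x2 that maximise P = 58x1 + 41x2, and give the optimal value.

x1 = 9, x2 = 13, maximum P = 1055

Feasible corners and P = 58x1 + 41x2:
  (53/3, 0) → P = 3074/3
  (9, 0) → P = 522
  (9, 13) → P = 1055

At the optimal vertex, 9x1 + 6x2 = 159 and x1 = 9.
Solving simultaneously gives x1 = 9, x2 = 13.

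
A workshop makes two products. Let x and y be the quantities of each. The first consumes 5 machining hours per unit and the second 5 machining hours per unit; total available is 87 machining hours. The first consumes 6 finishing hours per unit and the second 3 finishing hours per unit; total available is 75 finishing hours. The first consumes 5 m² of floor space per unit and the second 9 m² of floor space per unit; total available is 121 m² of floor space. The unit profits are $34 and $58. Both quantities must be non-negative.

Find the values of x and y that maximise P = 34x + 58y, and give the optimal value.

x = 8, y = 9, maximum P = 794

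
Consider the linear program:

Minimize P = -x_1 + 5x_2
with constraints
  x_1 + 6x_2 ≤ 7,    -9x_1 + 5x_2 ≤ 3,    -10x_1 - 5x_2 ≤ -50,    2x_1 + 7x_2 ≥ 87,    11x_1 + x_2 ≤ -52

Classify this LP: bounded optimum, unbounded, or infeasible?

infeasible

The boundaries x_1 + 6x_2 = 7 and 2x_1 + 7x_2 = 87 meet at (473/5, -73/5), but that point violates 11x_1 + x_2 ≤ -52. Every candidate vertex is excluded by some other constraint, so the feasible region is empty.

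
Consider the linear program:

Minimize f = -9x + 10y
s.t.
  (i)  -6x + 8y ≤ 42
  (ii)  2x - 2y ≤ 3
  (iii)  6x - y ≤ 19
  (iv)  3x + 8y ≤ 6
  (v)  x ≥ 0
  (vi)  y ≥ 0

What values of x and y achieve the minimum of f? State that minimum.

x = 3/2, y = 0, minimum f = -27/2

Feasible corners and f = -9x + 10y:
  (18/11, 3/22) → f = -147/11
  (3/2, 0) → f = -27/2
  (0, 3/4) → f = 15/2
  (0, 0) → f = 0

The optimum lies where 2x - 2y = 3 and y = 0.
Solving simultaneously gives x = 3/2, y = 0.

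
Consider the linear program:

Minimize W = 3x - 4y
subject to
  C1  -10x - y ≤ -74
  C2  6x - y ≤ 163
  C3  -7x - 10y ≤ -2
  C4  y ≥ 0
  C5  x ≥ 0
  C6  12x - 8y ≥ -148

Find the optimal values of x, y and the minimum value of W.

Corner points and W = 3x - 4y:
  (37/5, 0) → W = 111/5
  (111/23, 592/23) → W = -2035/23
  (163/6, 0) → W = 163/2
  (121/3, 79) → W = -195

The optimum lies where 6x - y = 163 and 12x - 8y = -148.
Solving simultaneously gives x = 121/3, y = 79.

x = 121/3, y = 79, minimum W = -195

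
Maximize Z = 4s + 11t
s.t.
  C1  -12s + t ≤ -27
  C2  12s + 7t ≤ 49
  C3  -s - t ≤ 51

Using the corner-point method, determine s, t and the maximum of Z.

s = 119/48, t = 11/4, maximum Z = 241/6

Extreme points and Z = 4s + 11t:
  (119/48, 11/4) → Z = 241/6
  (-24/13, -639/13) → Z = -7125/13
  (406/5, -661/5) → Z = -5647/5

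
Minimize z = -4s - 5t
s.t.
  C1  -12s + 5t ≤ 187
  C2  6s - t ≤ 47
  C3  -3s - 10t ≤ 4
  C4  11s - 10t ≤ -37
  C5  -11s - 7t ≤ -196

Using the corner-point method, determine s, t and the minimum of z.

s = 211/9, t = 281/3, minimum z = -5059/9

Extreme points and z = -4s - 5t:
  (211/9, 281/3) → z = -5059/9
  (-329/139, 4409/139) → z = -20729/139
  (507/49, 739/49) → z = -5723/49
  (1701/187, 233/17) → z = -19619/187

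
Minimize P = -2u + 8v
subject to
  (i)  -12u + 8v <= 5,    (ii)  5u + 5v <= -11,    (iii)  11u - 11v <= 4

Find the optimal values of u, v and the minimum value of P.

The optimum lies where -12u + 8v = 5 and 11u - 11v = 4.
Solving simultaneously gives u = -87/44, v = -103/44.

u = -87/44, v = -103/44, minimum P = -325/22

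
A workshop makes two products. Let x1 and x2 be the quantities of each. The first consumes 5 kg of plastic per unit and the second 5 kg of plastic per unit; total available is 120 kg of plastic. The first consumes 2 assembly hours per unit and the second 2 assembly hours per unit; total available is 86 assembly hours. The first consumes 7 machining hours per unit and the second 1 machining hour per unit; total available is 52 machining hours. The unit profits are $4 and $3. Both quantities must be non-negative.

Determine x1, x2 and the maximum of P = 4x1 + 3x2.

x1 = 14/3, x2 = 58/3, maximum P = 230/3

Feasible corners and P = 4x1 + 3x2:
  (0, 0) → P = 0
  (0, 24) → P = 72
  (52/7, 0) → P = 208/7
  (14/3, 58/3) → P = 230/3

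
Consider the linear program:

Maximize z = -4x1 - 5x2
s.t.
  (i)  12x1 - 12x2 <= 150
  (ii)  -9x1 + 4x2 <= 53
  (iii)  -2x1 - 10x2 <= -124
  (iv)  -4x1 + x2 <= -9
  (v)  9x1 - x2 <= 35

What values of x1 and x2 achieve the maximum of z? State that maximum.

x1 = 107/21, x2 = 239/21, maximum z = -541/7

Feasible corners and z = -4x1 - 5x2:
  (107/21, 239/21) → z = -541/7
  (237/46, 523/46) → z = -3563/46
  (26/5, 59/5) → z = -399/5

At the optimal vertex, -2x1 - 10x2 = -124 and -4x1 + x2 = -9.
Solving simultaneously gives x1 = 107/21, x2 = 239/21.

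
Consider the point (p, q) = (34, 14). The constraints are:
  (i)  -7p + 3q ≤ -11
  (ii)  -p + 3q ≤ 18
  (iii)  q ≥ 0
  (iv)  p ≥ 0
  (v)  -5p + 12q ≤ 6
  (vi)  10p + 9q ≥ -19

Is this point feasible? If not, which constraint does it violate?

feasible

(i): -196 ≤ -11 ✓
(ii): 8 ≤ 18 ✓
(iii): 14 ≥ 0 ✓
(iv): 34 ≥ 0 ✓
(v): -2 ≤ 6 ✓
(vi): 466 ≥ -19 ✓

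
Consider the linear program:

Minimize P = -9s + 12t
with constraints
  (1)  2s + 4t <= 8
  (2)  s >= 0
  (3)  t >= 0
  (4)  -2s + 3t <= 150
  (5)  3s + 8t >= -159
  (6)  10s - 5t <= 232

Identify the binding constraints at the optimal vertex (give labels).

(1) and (3)

Vertices and P = -9s + 12t:
  (0, 2) → P = 24
  (4, 0) → P = -36
  (0, 0) → P = 0

The minimum is at (4, 0). Substituting into each constraint, equality holds for (1) and (3); the remaining constraints have slack.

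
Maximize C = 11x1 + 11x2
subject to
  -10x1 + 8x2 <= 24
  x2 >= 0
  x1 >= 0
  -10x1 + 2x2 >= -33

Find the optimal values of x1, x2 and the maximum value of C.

x1 = 26/5, x2 = 19/2, maximum C = 1617/10

The optimum lies where -10x1 + 8x2 = 24 and -10x1 + 2x2 = -33.
Solving simultaneously gives x1 = 26/5, x2 = 19/2.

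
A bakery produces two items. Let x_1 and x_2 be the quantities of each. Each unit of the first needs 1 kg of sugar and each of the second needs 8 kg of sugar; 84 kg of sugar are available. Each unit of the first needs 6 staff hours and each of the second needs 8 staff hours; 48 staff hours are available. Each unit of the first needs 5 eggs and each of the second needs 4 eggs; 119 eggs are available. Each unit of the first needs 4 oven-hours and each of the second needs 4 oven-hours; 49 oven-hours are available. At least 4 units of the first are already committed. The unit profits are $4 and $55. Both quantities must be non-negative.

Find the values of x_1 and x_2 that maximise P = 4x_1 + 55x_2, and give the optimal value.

x_1 = 4, x_2 = 3, maximum P = 181

Vertices and P = 4x_1 + 55x_2:
  (8, 0) → P = 32
  (4, 0) → P = 16
  (4, 3) → P = 181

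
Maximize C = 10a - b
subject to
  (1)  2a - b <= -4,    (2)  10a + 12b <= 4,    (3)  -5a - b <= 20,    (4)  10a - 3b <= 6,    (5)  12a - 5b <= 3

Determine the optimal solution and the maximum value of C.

Corner points and C = 10a - b:
  (-22/17, 24/17) → C = -244/17
  (-24/7, -20/7) → C = -220/7
  (-122/25, 22/5) → C = -266/5

At the optimal vertex, 2a - b = -4 and 10a + 12b = 4.
Solving simultaneously gives a = -22/17, b = 24/17.

a = -22/17, b = 24/17, maximum C = -244/17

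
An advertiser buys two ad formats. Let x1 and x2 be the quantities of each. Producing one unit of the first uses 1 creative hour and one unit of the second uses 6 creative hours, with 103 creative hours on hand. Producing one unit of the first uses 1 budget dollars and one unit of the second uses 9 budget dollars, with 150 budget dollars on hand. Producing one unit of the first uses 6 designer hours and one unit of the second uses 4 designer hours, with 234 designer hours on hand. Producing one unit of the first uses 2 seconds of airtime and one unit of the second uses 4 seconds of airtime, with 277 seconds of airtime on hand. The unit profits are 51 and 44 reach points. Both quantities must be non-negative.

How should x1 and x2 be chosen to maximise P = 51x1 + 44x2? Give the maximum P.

x1 = 31, x2 = 12, maximum P = 2109

Feasible corners and P = 51x1 + 44x2:
  (0, 0) → P = 0
  (0, 50/3) → P = 2200/3
  (39, 0) → P = 1989
  (9, 47/3) → P = 3445/3
  (31, 12) → P = 2109

At the optimal vertex, x1 + 6x2 = 103 and 6x1 + 4x2 = 234.
Solving simultaneously gives x1 = 31, x2 = 12.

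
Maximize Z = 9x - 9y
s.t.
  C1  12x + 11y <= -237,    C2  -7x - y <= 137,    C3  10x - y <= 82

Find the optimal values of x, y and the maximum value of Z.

x = -55/17, y = -1944/17, maximum Z = 17001/17

Corner points and Z = 9x - 9y:
  (-254/13, -3/13) → Z = -2259/13
  (665/122, -1677/61) → Z = 36171/122
  (-55/17, -1944/17) → Z = 17001/17

The binding constraints are -7x - y = 137 and 10x - y = 82.
Solving simultaneously gives x = -55/17, y = -1944/17.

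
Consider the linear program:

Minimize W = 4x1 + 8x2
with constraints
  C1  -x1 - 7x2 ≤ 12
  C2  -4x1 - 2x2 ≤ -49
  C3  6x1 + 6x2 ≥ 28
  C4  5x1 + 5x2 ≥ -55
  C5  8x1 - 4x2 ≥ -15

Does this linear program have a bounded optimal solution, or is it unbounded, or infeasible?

Extreme points and W = 4x1 + 8x2:
  (367/26, -97/26) → W = 346/13
  (83/16, 113/8) → W = 535/4
The feasible region has finitely many vertices and no improving ray; the minimum is 346/13 at (367/26, -97/26).

bounded optimum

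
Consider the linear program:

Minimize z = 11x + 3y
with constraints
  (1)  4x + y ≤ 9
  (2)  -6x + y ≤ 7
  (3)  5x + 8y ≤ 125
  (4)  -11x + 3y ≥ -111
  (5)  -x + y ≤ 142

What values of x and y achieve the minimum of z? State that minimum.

Corner points and z = 11x + 3y:
  (1/5, 41/5) → z = 134/5
  (6, -15) → z = 21
  (-132/7, -743/7) → z = -3681/7

At the optimal vertex, -6x + y = 7 and -11x + 3y = -111.
Solving simultaneously gives x = -132/7, y = -743/7.

x = -132/7, y = -743/7, minimum z = -3681/7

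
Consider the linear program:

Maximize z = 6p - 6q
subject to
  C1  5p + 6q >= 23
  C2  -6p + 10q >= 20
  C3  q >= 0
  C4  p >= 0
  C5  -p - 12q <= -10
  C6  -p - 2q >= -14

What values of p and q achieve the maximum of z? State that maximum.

p = 50/11, q = 52/11, maximum z = -12/11

Feasible corners and z = 6p - 6q:
  (55/43, 119/43) → z = -384/43
  (0, 23/6) → z = -23
  (50/11, 52/11) → z = -12/11
  (0, 7) → z = -42

The optimum lies where -6p + 10q = 20 and -p - 2q = -14.
Solving simultaneously gives p = 50/11, q = 52/11.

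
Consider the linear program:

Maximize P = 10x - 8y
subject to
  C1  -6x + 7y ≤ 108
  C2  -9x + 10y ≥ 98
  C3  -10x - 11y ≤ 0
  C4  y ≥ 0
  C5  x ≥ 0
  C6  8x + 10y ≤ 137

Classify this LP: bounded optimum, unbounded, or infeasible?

bounded optimum

Feasible corners and P = 10x - 8y:
  (0, 49/5) → P = -392/5
  (39/17, 2017/170) → P = -6118/85
  (0, 137/10) → P = -548/5
The feasible region has finitely many vertices and no improving ray; the maximum is -6118/85 at (39/17, 2017/170).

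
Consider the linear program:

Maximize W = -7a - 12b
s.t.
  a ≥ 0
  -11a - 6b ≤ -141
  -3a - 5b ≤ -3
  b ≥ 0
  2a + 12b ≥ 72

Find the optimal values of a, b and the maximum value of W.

The feasible region is unbounded (it extends along (0, 1), (1, 0)), but W strictly decreases along every unbounded feasible direction, so there is no improving ray and the maximum is attained at a vertex.

The binding constraints are -11a - 6b = -141 and 2a + 12b = 72.
Solving simultaneously gives a = 21/2, b = 17/4.

a = 21/2, b = 17/4, maximum W = -249/2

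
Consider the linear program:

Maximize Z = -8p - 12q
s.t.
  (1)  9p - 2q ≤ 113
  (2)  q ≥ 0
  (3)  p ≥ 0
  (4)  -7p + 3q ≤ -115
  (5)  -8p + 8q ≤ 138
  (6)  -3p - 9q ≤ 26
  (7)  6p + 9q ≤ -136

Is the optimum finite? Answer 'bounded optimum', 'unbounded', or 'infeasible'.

infeasible

The boundaries -3p - 9q = 26 and 6p + 9q = -136 meet at (-110/3, 28/3), but that point violates p ≥ 0. Every candidate vertex is excluded by some other constraint, so the feasible region is empty.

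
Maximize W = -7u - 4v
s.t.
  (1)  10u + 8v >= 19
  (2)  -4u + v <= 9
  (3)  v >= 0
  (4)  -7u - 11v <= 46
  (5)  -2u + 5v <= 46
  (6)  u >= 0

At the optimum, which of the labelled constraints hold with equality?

(1) and (6)

Feasible corners and W = -7u - 4v:
  (19/10, 0) → W = -133/10
  (0, 19/8) → W = -19/2
  (1/18, 83/9) → W = -671/18
  (0, 9) → W = -36
The feasible region is unbounded (it extends along (1, 0), (5, 2)), but W strictly decreases along every unbounded feasible direction, so there is no improving ray and the maximum is attained at a vertex.

The maximum is at (0, 19/8). Substituting into each constraint, equality holds for (1) and (6); the remaining constraints have slack.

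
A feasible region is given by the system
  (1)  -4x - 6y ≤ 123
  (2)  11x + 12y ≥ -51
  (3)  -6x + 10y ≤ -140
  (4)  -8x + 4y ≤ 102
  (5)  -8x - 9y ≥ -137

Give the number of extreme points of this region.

Of the 10 pairwise boundary intersections, those satisfying every inequality are:
  (65, -383/6)
  (643/4, -383/3)
  (45/7, -71/7)
  (1315/67, -149/67)

4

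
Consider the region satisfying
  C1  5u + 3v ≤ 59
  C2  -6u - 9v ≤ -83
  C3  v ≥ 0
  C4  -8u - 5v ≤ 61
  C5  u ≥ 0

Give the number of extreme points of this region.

The feasible vertices (each the meet of two boundaries and inside every other half-plane) are:
  (94/9, 61/27)
  (0, 59/3)
  (0, 83/9)

3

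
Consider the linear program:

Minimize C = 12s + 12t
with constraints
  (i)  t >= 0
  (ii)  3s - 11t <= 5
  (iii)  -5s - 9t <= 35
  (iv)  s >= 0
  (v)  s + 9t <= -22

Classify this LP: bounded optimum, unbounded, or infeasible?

infeasible

The boundaries t = 0 and 3s - 11t = 5 meet at (5/3, 0), but that point violates s + 9t ≤ -22. Every candidate vertex is excluded by some other constraint, so the feasible region is empty.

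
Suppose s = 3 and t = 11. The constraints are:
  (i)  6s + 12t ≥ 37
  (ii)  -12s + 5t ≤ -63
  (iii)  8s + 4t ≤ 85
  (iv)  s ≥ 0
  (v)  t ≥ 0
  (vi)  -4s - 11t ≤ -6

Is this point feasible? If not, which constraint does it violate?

not feasible — violates (ii)

Constraint (ii): -12s + 5t = 19, which is not ≤ -63. All other constraints are satisfied.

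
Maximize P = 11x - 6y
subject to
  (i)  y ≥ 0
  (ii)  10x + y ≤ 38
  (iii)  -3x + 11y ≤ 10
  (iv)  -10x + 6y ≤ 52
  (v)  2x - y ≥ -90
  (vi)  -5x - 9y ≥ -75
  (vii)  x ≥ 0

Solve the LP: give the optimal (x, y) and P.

Vertices and P = 11x - 6y:
  (19/5, 0) → P = 209/5
  (0, 0) → P = 0
  (408/113, 214/113) → P = 3204/113
  (0, 10/11) → P = -60/11

x = 19/5, y = 0, maximum P = 209/5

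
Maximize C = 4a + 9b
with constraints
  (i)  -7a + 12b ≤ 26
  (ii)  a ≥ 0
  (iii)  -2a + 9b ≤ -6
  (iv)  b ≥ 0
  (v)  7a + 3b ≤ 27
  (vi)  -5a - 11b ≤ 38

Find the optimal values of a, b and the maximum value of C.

Extreme points and C = 4a + 9b:
  (3, 0) → C = 12
  (87/23, 4/23) → C = 384/23
  (27/7, 0) → C = 108/7

At the optimal vertex, -2a + 9b = -6 and 7a + 3b = 27.
Solving simultaneously gives a = 87/23, b = 4/23.

a = 87/23, b = 4/23, maximum C = 384/23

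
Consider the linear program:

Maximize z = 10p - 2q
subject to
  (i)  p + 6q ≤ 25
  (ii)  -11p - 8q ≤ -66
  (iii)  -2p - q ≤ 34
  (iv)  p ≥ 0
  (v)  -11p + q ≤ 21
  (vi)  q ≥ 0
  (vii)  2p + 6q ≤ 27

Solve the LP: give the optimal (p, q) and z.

Extreme points and z = 10p - 2q:
  (6, 0) → z = 60
  (18/5, 33/10) → z = 147/5
  (27/2, 0) → z = 135

p = 27/2, q = 0, maximum z = 135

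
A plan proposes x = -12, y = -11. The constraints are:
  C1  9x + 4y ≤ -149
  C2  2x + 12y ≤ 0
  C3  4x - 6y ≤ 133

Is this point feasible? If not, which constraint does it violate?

C1: -152 ≤ -149 ✓
C2: -156 ≤ 0 ✓
C3: 18 ≤ 133 ✓

feasible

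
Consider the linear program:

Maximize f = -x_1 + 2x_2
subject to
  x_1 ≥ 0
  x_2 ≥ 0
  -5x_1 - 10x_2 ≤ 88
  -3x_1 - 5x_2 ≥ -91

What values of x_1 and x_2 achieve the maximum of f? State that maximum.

Corner points and f = -x_1 + 2x_2:
  (0, 0) → f = 0
  (0, 91/5) → f = 182/5
  (91/3, 0) → f = -91/3

x_1 = 0, x_2 = 91/5, maximum f = 182/5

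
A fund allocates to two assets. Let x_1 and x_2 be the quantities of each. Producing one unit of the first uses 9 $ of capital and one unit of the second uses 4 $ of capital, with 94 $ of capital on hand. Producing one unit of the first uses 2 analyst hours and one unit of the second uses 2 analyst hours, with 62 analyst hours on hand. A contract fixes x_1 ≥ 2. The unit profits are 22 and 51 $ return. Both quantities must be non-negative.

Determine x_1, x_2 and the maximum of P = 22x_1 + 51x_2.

x_1 = 2, x_2 = 19, maximum P = 1013

Extreme points and P = 22x_1 + 51x_2:
  (94/9, 0) → P = 2068/9
  (2, 0) → P = 44
  (2, 19) → P = 1013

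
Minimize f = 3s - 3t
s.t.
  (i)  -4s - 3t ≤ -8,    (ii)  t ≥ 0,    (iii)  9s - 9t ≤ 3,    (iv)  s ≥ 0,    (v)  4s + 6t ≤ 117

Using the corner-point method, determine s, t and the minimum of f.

Feasible corners and f = 3s - 3t:
  (9/7, 20/21) → f = 1
  (0, 8/3) → f = -8
  (119/10, 347/30) → f = 1
  (0, 39/2) → f = -117/2

s = 0, t = 39/2, minimum f = -117/2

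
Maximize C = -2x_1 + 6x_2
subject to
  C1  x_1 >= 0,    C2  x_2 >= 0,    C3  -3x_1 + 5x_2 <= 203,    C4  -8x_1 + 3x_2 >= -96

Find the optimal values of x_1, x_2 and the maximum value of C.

x_1 = 1089/31, x_2 = 1912/31, maximum C = 9294/31

Vertices and C = -2x_1 + 6x_2:
  (0, 0) → C = 0
  (0, 203/5) → C = 1218/5
  (12, 0) → C = -24
  (1089/31, 1912/31) → C = 9294/31

The binding constraints are -3x_1 + 5x_2 = 203 and -8x_1 + 3x_2 = -96.
Solving simultaneously gives x_1 = 1089/31, x_2 = 1912/31.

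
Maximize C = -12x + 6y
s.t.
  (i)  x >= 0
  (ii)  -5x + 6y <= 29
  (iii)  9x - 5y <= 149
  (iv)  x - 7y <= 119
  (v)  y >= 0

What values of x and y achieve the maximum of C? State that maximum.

x = 0, y = 29/6, maximum C = 29

Extreme points and C = -12x + 6y:
  (0, 29/6) → C = 29
  (0, 0) → C = 0
  (1039/29, 1006/29) → C = -6432/29
  (149/9, 0) → C = -596/3

At the optimal vertex, x = 0 and -5x + 6y = 29.
Solving simultaneously gives x = 0, y = 29/6.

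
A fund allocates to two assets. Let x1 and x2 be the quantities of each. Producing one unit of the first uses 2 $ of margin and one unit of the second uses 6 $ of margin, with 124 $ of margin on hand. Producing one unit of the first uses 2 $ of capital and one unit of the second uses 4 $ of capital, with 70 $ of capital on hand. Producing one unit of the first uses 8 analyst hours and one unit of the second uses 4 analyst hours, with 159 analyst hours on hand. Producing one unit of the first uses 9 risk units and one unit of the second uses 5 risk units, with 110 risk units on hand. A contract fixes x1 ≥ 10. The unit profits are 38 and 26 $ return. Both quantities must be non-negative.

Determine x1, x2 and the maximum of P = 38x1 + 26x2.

x1 = 10, x2 = 4, maximum P = 484

Vertices and P = 38x1 + 26x2:
  (110/9, 0) → P = 4180/9
  (10, 0) → P = 380
  (10, 4) → P = 484

At the optimal vertex, 9x1 + 5x2 = 110 and x1 = 10.
Solving simultaneously gives x1 = 10, x2 = 4.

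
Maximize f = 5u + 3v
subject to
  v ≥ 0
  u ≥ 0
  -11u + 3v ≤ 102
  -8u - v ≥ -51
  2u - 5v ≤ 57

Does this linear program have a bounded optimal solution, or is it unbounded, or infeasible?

bounded optimum

Feasible corners and f = 5u + 3v:
  (0, 0) → f = 0
  (51/8, 0) → f = 255/8
  (0, 34) → f = 102
  (51/35, 1377/35) → f = 4386/35
The feasible region has finitely many vertices and no improving ray; the maximum is 4386/35 at (51/35, 1377/35).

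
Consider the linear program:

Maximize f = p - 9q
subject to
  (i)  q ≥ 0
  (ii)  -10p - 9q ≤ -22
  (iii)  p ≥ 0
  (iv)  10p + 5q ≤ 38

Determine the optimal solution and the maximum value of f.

Vertices and f = p - 9q:
  (11/5, 0) → f = 11/5
  (19/5, 0) → f = 19/5
  (0, 22/9) → f = -22
  (0, 38/5) → f = -342/5

p = 19/5, q = 0, maximum f = 19/5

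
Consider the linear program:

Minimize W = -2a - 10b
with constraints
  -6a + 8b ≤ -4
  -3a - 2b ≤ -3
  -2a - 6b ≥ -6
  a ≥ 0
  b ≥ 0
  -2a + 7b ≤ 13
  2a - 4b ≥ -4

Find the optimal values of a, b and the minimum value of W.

a = 18/13, b = 7/13, minimum W = -106/13

Corner points and W = -2a - 10b:
  (8/9, 1/6) → W = -31/9
  (18/13, 7/13) → W = -106/13
  (1, 0) → W = -2
  (3, 0) → W = -6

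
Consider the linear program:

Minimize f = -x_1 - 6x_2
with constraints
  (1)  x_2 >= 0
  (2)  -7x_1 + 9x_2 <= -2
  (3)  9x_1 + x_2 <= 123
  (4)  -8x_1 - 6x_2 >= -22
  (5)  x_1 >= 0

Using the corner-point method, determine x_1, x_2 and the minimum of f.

Feasible corners and f = -x_1 - 6x_2:
  (2/7, 0) → f = -2/7
  (11/4, 0) → f = -11/4
  (35/19, 23/19) → f = -173/19

The binding constraints are -7x_1 + 9x_2 = -2 and -8x_1 - 6x_2 = -22.
Solving simultaneously gives x_1 = 35/19, x_2 = 23/19.

x_1 = 35/19, x_2 = 23/19, minimum f = -173/19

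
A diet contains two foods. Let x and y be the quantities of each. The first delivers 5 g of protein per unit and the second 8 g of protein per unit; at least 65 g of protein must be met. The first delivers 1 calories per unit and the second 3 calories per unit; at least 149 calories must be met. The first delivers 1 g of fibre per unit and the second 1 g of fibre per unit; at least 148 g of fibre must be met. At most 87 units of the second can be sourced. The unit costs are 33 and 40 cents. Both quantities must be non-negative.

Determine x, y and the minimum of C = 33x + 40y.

x = 295/2, y = 1/2, minimum C = 9775/2

Corner points and C = 33x + 40y:
  (149, 0) → C = 4917
  (295/2, 1/2) → C = 9775/2
  (61, 87) → C = 5493
The feasible region is unbounded (it extends along (1, 0)), but C strictly increases along every unbounded feasible direction, so there is no improving ray and the minimum is attained at a vertex.

The optimum lies where x + 3y = 149 and x + y = 148.
Solving simultaneously gives x = 295/2, y = 1/2.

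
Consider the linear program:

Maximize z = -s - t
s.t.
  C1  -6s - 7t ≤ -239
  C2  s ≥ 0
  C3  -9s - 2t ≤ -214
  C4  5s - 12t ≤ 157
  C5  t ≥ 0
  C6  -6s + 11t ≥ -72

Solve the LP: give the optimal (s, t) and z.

s = 20, t = 17, maximum z = -37

The feasible region is unbounded (it extends along (0, 1), (11, 6)), but z strictly decreases along every unbounded feasible direction, so there is no improving ray and the maximum is attained at a vertex.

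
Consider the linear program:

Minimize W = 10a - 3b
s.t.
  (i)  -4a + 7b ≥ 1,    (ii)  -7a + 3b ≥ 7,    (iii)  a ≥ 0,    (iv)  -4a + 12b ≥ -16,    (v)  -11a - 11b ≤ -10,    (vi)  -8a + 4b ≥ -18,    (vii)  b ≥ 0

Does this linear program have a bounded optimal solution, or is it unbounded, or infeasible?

unbounded

From the feasible point (0, 7/3), moving in the direction (0, 1) keeps every constraint satisfied while W decreases without bound.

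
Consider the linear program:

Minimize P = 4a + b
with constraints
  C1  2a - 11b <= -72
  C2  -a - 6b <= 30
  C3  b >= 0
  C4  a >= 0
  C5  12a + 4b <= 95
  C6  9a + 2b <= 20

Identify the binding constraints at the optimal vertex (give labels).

C1 and C4

Corner points and P = 4a + b:
  (0, 72/11) → P = 72/11
  (76/103, 688/103) → P = 992/103
  (0, 10) → P = 10

The minimum is at (0, 72/11). Substituting into each constraint, equality holds for C1 and C4; the remaining constraints have slack.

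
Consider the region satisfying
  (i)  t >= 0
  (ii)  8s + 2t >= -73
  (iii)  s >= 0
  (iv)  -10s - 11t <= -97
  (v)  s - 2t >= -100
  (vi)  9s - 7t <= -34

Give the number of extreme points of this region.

Of the 15 pairwise boundary intersections, those satisfying every inequality are:
  (0, 97/11)
  (0, 50)
  (305/169, 1213/169)
  (632/11, 866/11)

4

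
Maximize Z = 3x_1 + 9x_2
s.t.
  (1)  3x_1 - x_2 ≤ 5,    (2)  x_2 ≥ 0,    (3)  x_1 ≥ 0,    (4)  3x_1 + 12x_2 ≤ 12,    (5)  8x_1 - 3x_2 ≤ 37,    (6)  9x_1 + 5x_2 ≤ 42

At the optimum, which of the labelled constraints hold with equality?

(1) and (4)

Feasible corners and Z = 3x_1 + 9x_2:
  (5/3, 0) → Z = 5
  (24/13, 7/13) → Z = 135/13
  (0, 0) → Z = 0
  (0, 1) → Z = 9

The maximum is at (24/13, 7/13). Substituting into each constraint, equality holds for (1) and (4); the remaining constraints have slack.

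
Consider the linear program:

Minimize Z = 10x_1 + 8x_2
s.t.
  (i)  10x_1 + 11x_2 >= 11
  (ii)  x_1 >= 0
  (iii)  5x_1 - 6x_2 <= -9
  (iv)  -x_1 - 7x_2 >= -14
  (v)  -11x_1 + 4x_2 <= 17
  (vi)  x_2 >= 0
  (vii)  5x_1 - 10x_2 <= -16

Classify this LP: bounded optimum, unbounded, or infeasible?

bounded optimum

Vertices and Z = 10x_1 + 8x_2:
  (0, 2) → Z = 16
  (0, 8/5) → Z = 64/5
  (21/41, 79/41) → Z = 842/41
  (3/10, 7/4) → Z = 17
The feasible region has finitely many vertices and no improving ray; the minimum is 64/5 at (0, 8/5).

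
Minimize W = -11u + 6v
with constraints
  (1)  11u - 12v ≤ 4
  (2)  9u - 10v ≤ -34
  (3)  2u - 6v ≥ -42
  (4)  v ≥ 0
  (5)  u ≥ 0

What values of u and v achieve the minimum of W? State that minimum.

The binding constraints are 9u - 10v = -34 and 2u - 6v = -42.
Solving simultaneously gives u = 108/17, v = 155/17.

u = 108/17, v = 155/17, minimum W = -258/17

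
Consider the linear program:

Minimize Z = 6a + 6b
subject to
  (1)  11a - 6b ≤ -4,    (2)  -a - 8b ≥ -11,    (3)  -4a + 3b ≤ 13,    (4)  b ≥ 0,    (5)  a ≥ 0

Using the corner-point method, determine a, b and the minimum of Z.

Corner points and Z = 6a + 6b:
  (17/47, 125/94) → Z = 477/47
  (0, 2/3) → Z = 4
  (0, 11/8) → Z = 33/4

At the optimal vertex, 11a - 6b = -4 and a = 0.
Solving simultaneously gives a = 0, b = 2/3.

a = 0, b = 2/3, minimum Z = 4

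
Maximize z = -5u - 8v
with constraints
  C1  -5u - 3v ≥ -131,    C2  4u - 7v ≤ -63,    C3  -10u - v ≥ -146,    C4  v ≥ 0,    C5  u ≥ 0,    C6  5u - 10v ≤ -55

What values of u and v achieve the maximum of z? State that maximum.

u = 0, v = 9, maximum z = -72

The optimum lies where 4u - 7v = -63 and u = 0.
Solving simultaneously gives u = 0, v = 9.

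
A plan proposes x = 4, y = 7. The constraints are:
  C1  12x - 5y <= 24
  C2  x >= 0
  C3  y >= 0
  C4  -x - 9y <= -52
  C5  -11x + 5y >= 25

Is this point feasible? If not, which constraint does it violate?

Constraint C5: -11x + 5y = -9, which is not ≥ 25. All other constraints are satisfied.

not feasible — violates C5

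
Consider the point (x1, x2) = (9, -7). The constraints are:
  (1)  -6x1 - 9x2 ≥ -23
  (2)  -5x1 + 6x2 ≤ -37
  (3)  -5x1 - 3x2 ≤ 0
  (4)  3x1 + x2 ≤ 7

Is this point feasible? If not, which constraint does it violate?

not feasible — violates (4)

Constraint (4): 3x1 + x2 = 20, which is not ≤ 7. All other constraints are satisfied.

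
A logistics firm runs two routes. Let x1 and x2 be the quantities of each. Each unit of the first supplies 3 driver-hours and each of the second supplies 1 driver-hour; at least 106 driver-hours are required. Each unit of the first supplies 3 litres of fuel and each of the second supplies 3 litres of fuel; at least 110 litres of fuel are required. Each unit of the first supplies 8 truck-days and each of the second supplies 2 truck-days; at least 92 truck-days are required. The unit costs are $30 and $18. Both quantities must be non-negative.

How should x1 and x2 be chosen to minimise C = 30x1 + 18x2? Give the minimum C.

Corner points and C = 30x1 + 18x2:
  (0, 106) → C = 1908
  (110/3, 0) → C = 1100
  (104/3, 2) → C = 1076
The feasible region is unbounded (it extends along (0, 1), (1, 0)), but C strictly increases along every unbounded feasible direction, so there is no improving ray and the minimum is attained at a vertex.

x1 = 104/3, x2 = 2, minimum C = 1076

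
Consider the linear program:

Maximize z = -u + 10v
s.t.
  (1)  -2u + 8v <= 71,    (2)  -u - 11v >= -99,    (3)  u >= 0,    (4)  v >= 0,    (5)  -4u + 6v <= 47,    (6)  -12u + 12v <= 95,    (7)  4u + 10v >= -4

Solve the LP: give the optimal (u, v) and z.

Feasible corners and z = -u + 10v:
  (99, 0) → z = -99
  (77/50, 443/50) → z = 4353/50
  (0, 0) → z = 0
  (0, 47/6) → z = 235/3

The binding constraints are -u - 11v = -99 and -4u + 6v = 47.
Solving simultaneously gives u = 77/50, v = 443/50.

u = 77/50, v = 443/50, maximum z = 4353/50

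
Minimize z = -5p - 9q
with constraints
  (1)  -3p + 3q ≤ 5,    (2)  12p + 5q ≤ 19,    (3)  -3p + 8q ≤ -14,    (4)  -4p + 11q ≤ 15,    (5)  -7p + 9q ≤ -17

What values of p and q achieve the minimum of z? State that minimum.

p = 2, q = -1, minimum z = -1

The feasible region is unbounded (it extends along (-1, -1), (5, -12)), but z strictly increases along every unbounded feasible direction, so there is no improving ray and the minimum is attained at a vertex.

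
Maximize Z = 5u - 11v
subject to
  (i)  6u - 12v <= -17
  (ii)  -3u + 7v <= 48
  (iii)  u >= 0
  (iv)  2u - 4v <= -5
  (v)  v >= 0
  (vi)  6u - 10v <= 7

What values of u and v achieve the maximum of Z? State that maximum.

u = 0, v = 17/12, maximum Z = -187/12

The binding constraints are 6u - 12v = -17 and u = 0.
Solving simultaneously gives u = 0, v = 17/12.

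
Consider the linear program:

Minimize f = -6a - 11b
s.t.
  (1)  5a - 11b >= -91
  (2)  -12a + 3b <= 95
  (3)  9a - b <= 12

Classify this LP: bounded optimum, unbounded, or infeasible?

Corner points and f = -6a - 11b:
  (-772/117, 617/117) → f = -2155/117
  (223/94, 879/94) → f = -11007/94
The feasible region has finitely many vertices and no improving ray; the minimum is -11007/94 at (223/94, 879/94).

bounded optimum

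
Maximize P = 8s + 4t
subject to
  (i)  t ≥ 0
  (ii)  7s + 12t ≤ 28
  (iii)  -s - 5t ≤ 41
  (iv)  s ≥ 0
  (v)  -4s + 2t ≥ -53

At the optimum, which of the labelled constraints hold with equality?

Extreme points and P = 8s + 4t:
  (4, 0) → P = 32
  (0, 0) → P = 0
  (0, 7/3) → P = 28/3

The maximum is at (4, 0). Substituting into each constraint, equality holds for (i) and (ii); the remaining constraints have slack.

(i) and (ii)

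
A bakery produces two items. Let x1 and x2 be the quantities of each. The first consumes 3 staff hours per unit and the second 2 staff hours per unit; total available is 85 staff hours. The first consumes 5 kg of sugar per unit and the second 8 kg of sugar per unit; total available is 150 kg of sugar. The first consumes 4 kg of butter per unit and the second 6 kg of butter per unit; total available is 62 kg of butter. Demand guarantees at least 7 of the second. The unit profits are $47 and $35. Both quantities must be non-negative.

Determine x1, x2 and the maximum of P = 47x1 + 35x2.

x1 = 5, x2 = 7, maximum P = 480

Corner points and P = 47x1 + 35x2:
  (0, 31/3) → P = 1085/3
  (0, 7) → P = 245
  (5, 7) → P = 480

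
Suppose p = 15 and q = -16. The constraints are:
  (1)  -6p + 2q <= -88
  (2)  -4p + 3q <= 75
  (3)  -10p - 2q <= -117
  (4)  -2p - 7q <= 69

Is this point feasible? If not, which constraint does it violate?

not feasible — violates (4)

Constraint (4): -2p - 7q = 82, which is not ≤ 69. All other constraints are satisfied.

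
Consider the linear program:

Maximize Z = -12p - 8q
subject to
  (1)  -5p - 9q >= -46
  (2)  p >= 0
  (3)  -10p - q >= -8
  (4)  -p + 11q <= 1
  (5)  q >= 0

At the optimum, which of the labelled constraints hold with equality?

Extreme points and Z = -12p - 8q:
  (0, 1/11) → Z = -8/11
  (0, 0) → Z = 0
  (29/37, 6/37) → Z = -396/37
  (4/5, 0) → Z = -48/5

The maximum is at (0, 0). Substituting into each constraint, equality holds for (2) and (5); the remaining constraints have slack.

(2) and (5)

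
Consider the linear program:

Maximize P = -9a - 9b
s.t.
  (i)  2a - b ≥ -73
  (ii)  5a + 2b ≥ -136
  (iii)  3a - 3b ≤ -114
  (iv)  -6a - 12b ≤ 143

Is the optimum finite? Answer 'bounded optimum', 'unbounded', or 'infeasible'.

bounded optimum

Feasible corners and P = -9a - 9b:
  (-94/3, 31/3) → P = 189
  (-212/7, 54/7) → P = 1422/7
The feasible region has finitely many vertices and no improving ray; the maximum is 1422/7 at (-212/7, 54/7).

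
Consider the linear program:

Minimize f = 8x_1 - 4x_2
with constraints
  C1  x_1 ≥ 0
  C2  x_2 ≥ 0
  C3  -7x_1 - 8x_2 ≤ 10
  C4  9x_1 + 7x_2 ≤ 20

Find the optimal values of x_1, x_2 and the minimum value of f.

x_1 = 0, x_2 = 20/7, minimum f = -80/7

Feasible corners and f = 8x_1 - 4x_2:
  (0, 0) → f = 0
  (0, 20/7) → f = -80/7
  (20/9, 0) → f = 160/9

The optimum lies where x_1 = 0 and 9x_1 + 7x_2 = 20.
Solving simultaneously gives x_1 = 0, x_2 = 20/7.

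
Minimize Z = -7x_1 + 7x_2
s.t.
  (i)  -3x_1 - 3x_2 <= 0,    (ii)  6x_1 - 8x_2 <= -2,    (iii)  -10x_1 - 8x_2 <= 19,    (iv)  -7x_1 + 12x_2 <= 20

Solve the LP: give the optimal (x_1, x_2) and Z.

x_1 = 17/2, x_2 = 53/8, minimum Z = -105/8

Corner points and Z = -7x_1 + 7x_2:
  (-1/7, 1/7) → Z = 2
  (-20/19, 20/19) → Z = 280/19
  (17/2, 53/8) → Z = -105/8

The optimum lies where 6x_1 - 8x_2 = -2 and -7x_1 + 12x_2 = 20.
Solving simultaneously gives x_1 = 17/2, x_2 = 53/8.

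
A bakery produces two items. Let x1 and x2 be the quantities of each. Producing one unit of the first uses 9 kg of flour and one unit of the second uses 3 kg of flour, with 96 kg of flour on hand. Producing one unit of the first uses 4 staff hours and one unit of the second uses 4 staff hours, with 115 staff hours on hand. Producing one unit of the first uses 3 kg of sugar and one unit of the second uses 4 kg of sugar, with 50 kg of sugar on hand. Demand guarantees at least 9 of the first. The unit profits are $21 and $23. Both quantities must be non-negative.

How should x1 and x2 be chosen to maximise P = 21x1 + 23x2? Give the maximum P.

The optimum lies where 9x1 + 3x2 = 96 and x1 = 9.
Solving simultaneously gives x1 = 9, x2 = 5.

x1 = 9, x2 = 5, maximum P = 304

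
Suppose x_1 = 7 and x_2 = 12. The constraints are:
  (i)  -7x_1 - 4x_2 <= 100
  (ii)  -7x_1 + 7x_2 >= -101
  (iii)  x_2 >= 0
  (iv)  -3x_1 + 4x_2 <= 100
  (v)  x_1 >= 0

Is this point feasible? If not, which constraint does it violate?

(i): -97 ≤ 100 ✓
(ii): 35 ≥ -101 ✓
(iii): 12 ≥ 0 ✓
(iv): 27 ≤ 100 ✓
(v): 7 ≥ 0 ✓

feasible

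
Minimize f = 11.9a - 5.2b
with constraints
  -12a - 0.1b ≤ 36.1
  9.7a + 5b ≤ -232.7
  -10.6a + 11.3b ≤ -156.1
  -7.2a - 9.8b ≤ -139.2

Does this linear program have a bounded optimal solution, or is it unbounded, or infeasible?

infeasible

The boundaries -12a - 0.1b = 36.1 and 9.7a + 5b = -232.7 meet at (-15723/5903, -244223/5903), but that point violates -7.2a - 9.8b ≤ -139.2. Every candidate vertex is excluded by some other constraint, so the feasible region is empty.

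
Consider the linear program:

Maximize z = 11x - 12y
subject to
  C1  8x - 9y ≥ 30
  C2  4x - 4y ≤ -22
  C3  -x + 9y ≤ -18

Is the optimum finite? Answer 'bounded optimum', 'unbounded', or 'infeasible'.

unbounded

From the feasible point (-159/2, -74), moving in the direction (-4, -4) keeps every constraint satisfied while z increases without bound.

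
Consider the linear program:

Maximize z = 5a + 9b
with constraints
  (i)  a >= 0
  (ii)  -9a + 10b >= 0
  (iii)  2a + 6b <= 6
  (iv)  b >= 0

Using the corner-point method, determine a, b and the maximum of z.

Feasible corners and z = 5a + 9b:
  (0, 0) → z = 0
  (0, 1) → z = 9
  (30/37, 27/37) → z = 393/37

The binding constraints are -9a + 10b = 0 and 2a + 6b = 6.
Solving simultaneously gives a = 30/37, b = 27/37.

a = 30/37, b = 27/37, maximum z = 393/37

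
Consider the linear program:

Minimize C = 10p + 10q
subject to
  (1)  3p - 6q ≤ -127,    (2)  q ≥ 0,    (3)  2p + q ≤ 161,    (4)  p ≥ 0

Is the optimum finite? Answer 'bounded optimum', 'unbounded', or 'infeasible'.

Feasible corners and C = 10p + 10q:
  (839/15, 737/15) → C = 3152/3
  (0, 127/6) → C = 635/3
  (0, 161) → C = 1610
The feasible region has finitely many vertices and no improving ray; the minimum is 635/3 at (0, 127/6).

bounded optimum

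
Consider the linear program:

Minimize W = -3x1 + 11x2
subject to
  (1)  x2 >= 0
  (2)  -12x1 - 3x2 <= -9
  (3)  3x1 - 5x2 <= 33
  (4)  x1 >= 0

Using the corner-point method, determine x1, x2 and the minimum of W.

Extreme points and W = -3x1 + 11x2:
  (3/4, 0) → W = -9/4
  (11, 0) → W = -33
  (0, 3) → W = 33
The feasible region is unbounded (it extends along (0, 1), (5, 3)), but W strictly increases along every unbounded feasible direction, so there is no improving ray and the minimum is attained at a vertex.

At the optimal vertex, x2 = 0 and 3x1 - 5x2 = 33.
Solving simultaneously gives x1 = 11, x2 = 0.

x1 = 11, x2 = 0, minimum W = -33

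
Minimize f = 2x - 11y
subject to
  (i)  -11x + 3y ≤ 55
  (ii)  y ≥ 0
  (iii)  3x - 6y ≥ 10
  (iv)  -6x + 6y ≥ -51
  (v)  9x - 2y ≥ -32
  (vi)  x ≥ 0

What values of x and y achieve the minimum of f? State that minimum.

x = 41/3, y = 31/6, minimum f = -59/2

Vertices and f = 2x - 11y:
  (10/3, 0) → f = 20/3
  (17/2, 0) → f = 17
  (41/3, 31/6) → f = -59/2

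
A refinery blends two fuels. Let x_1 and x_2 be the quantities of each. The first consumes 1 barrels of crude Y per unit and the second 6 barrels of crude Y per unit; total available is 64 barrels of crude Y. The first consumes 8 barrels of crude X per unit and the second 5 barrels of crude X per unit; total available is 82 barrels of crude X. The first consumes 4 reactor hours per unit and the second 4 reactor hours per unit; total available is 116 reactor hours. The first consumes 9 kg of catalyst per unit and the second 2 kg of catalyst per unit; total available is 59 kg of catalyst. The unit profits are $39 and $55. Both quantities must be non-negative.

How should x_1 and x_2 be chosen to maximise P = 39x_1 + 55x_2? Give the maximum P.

x_1 = 4, x_2 = 10, maximum P = 706

Feasible corners and P = 39x_1 + 55x_2:
  (0, 0) → P = 0
  (0, 32/3) → P = 1760/3
  (59/9, 0) → P = 767/3
  (4, 10) → P = 706
  (131/29, 266/29) → P = 19739/29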